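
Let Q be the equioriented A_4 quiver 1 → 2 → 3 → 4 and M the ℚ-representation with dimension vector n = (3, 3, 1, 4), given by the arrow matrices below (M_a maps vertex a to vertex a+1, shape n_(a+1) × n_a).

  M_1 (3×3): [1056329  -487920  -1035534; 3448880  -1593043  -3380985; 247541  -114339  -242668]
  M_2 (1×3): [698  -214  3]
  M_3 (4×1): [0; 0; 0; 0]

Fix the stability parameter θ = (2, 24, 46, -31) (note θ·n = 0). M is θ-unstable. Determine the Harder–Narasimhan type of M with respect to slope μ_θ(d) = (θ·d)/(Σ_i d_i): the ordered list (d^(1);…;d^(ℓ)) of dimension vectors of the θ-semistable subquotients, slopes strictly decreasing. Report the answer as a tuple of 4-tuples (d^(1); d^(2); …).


Via rank(M_{q-1}∘⋯∘M_p): M ≅ I[1,2]^2, I[1,3], I[4,4]^4.
μ_θ-semistable layers: μ^(1)=46; μ^(2)=24; μ^(3)=2; μ^(4)=-31

((0, 0, 1, 0); (0, 3, 0, 0); (3, 0, 0, 0); (0, 0, 0, 4))


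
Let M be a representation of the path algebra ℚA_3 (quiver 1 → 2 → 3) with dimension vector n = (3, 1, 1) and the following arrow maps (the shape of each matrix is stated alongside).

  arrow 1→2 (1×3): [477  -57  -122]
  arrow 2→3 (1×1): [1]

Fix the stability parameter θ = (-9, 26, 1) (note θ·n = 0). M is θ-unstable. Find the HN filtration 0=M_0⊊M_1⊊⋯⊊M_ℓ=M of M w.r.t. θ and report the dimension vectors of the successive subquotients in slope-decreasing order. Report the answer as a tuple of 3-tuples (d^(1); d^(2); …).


Interval decomposition of M: I[1,1]^2, I[1,3].
HN type (ℓ=2): μ^(1)=27/2; μ^(2)=-9

((0, 1, 1); (3, 0, 0))


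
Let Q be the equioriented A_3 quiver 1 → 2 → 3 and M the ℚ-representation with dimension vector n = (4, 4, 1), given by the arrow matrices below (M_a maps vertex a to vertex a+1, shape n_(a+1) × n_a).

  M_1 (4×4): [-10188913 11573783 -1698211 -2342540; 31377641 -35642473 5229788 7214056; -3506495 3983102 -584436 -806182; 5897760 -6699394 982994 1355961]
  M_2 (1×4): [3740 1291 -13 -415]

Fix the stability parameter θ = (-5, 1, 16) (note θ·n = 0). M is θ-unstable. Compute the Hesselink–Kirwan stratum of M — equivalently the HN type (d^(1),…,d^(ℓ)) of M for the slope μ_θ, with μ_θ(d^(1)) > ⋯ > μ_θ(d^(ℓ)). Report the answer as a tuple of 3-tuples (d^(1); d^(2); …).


Interval decomposition of M: I[1,2]^3, I[1,3].
HN type (ℓ=3): μ^(1)=16; μ^(2)=1; μ^(3)=-5

((0, 0, 1); (0, 4, 0); (4, 0, 0))


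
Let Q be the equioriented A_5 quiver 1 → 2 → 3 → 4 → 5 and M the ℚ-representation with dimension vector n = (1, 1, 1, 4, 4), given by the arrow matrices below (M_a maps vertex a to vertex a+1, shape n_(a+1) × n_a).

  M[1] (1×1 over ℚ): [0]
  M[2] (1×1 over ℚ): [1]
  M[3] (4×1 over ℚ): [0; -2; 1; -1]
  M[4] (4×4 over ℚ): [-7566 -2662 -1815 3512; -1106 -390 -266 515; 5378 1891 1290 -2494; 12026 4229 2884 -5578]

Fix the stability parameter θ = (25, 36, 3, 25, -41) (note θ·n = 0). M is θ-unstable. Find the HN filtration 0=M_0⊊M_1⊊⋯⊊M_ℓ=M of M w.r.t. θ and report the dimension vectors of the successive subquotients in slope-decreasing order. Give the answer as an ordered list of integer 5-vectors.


Barcode: M ≅ I[1,1], I[2,5], I[4,5]^3. HN layers by μ_θ (3 steps, strictly decreasing):
  μ^(1)=25; μ^(2)=23/4; μ^(3)=-8

((1, 0, 0, 0, 0); (0, 1, 1, 1, 1); (0, 0, 0, 3, 3))


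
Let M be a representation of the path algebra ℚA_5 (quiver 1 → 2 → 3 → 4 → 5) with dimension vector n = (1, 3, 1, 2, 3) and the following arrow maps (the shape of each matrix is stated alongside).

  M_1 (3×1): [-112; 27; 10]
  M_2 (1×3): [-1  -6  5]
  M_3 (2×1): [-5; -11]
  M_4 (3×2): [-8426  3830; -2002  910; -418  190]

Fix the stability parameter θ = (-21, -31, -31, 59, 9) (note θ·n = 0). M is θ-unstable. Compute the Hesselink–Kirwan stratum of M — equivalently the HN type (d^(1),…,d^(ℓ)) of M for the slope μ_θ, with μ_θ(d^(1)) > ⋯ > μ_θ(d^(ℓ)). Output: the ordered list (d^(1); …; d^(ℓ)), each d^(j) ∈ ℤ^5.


Interval decomposition of M: I[1,2], I[2,2], I[2,4], I[4,5], I[5,5]^2.
HN type (ℓ=5): μ^(1)=59; μ^(2)=34; μ^(3)=9; μ^(4)=-26; μ^(5)=-31

((0, 0, 0, 1, 0); (0, 0, 0, 1, 1); (0, 0, 0, 0, 2); (1, 1, 0, 0, 0); (0, 2, 1, 0, 0))


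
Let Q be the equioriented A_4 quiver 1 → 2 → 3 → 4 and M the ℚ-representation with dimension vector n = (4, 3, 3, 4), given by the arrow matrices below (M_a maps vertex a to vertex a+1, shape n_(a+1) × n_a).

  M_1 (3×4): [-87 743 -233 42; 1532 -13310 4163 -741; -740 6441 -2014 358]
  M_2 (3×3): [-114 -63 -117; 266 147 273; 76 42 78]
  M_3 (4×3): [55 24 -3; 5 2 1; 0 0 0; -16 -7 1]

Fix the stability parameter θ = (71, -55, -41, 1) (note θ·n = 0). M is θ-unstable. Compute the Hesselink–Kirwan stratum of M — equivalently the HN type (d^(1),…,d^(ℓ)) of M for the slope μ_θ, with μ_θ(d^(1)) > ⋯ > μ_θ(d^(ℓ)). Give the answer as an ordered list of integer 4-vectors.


Barcode: M ≅ I[1,1], I[1,2]^2, I[1,4], I[3,3], I[3,4], I[4,4]^2. HN layers by μ_θ (5 steps, strictly decreasing):
  μ^(1)=71; μ^(2)=8; μ^(3)=1; μ^(4)=-25/3; μ^(5)=-41

((1, 0, 0, 0); (2, 2, 0, 0); (0, 0, 0, 4); (1, 1, 1, 0); (0, 0, 2, 0))


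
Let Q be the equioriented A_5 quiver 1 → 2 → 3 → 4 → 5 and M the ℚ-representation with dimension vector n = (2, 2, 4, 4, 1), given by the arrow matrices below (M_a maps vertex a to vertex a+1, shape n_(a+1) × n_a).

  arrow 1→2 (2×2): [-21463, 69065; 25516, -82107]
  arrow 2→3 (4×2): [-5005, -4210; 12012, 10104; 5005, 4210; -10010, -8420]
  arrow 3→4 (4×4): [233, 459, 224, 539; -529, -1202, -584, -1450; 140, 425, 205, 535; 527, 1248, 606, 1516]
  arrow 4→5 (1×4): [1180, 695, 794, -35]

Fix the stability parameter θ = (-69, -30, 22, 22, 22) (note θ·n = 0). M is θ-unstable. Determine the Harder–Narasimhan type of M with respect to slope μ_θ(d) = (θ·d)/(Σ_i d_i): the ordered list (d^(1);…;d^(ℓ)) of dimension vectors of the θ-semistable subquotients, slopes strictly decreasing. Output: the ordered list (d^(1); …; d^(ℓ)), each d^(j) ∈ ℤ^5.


Barcode: M ≅ I[1,2], I[1,4], I[3,3], I[3,4]^2, I[4,5]. HN layers by μ_θ (3 steps, strictly decreasing):
  μ^(1)=22; μ^(2)=-30; μ^(3)=-69

((0, 0, 4, 4, 1); (0, 2, 0, 0, 0); (2, 0, 0, 0, 0))


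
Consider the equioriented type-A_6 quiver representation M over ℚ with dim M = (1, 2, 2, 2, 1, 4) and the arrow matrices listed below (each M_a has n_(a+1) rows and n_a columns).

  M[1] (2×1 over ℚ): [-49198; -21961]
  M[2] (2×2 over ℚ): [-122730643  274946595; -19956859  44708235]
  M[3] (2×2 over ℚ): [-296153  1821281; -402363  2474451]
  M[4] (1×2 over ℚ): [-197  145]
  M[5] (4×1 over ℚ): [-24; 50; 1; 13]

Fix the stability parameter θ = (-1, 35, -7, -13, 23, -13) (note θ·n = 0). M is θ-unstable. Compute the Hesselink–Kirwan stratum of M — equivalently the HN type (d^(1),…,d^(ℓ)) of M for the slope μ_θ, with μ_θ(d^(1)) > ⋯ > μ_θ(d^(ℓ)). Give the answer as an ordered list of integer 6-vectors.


Barcode: M ≅ I[1,3], I[2,2], I[3,6], I[4,4], I[6,6]^3. HN layers by μ_θ (6 steps, strictly decreasing):
  μ^(1)=35; μ^(2)=14; μ^(3)=5; μ^(4)=-1; μ^(5)=-10; μ^(6)=-13

((0, 1, 0, 0, 0, 0); (0, 1, 1, 0, 0, 0); (0, 0, 0, 0, 1, 1); (1, 0, 0, 0, 0, 0); (0, 0, 1, 1, 0, 0); (0, 0, 0, 1, 0, 3))


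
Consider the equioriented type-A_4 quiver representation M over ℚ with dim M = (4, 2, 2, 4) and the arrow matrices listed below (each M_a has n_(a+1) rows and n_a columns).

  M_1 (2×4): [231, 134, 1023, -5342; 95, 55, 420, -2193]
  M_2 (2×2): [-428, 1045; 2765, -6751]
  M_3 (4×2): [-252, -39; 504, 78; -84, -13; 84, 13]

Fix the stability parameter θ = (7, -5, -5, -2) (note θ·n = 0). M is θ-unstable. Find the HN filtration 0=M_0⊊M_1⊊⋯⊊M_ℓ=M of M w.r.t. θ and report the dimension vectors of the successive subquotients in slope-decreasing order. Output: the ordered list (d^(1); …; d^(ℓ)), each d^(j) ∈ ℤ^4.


Via rank(M_{q-1}∘⋯∘M_p): M ≅ I[1,1]^2, I[1,3], I[1,4], I[4,4]^3.
μ_θ-semistable layers: μ^(1)=7; μ^(2)=-1; μ^(3)=-5/4; μ^(4)=-2

((2, 0, 0, 0); (1, 1, 1, 0); (1, 1, 1, 1); (0, 0, 0, 3))


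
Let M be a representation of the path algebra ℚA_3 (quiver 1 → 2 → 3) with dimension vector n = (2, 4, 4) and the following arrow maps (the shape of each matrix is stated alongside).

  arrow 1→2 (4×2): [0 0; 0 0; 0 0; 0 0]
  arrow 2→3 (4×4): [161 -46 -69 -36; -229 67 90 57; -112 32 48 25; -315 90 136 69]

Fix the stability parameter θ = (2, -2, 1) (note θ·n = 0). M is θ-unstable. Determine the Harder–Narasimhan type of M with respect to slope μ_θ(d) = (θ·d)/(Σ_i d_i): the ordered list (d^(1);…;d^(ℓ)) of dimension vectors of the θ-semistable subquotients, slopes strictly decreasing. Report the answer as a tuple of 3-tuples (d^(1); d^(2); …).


Barcode: M ≅ I[1,1]^2, I[2,3]^4. HN layers by μ_θ (3 steps, strictly decreasing):
  μ^(1)=2; μ^(2)=1; μ^(3)=-2

((2, 0, 0); (0, 0, 4); (0, 4, 0))


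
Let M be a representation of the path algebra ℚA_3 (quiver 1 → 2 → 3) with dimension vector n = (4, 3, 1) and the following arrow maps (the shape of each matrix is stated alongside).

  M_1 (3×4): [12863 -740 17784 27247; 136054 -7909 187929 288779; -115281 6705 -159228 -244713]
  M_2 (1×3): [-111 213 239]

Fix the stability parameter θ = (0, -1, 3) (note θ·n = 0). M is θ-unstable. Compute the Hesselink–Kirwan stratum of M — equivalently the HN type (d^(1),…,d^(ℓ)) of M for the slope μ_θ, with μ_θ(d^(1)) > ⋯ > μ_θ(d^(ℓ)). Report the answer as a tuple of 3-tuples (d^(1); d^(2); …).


Interval decomposition of M: I[1,1], I[1,2]^2, I[1,3].
HN type (ℓ=3): μ^(1)=3; μ^(2)=0; μ^(3)=-1/2

((0, 0, 1); (1, 0, 0); (3, 3, 0))


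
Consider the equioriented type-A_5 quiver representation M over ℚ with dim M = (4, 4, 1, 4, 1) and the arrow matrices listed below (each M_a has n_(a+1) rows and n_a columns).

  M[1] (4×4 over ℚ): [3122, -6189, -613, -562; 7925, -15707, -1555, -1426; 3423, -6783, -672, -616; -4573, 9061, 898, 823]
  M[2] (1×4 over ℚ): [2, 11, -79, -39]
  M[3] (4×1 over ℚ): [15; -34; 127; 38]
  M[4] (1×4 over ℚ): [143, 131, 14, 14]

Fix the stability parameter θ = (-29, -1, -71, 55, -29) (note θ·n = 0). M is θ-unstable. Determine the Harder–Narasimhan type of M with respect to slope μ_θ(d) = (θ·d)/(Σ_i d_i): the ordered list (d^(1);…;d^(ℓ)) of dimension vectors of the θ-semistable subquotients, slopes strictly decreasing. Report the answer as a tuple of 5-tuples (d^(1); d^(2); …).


Via rank(M_{q-1}∘⋯∘M_p): M ≅ I[1,2]^3, I[1,5], I[4,4]^3.
μ_θ-semistable layers: μ^(1)=55; μ^(2)=13; μ^(3)=-1; μ^(4)=-29; μ^(5)=-101/3

((0, 0, 0, 3, 0); (0, 0, 0, 1, 1); (0, 3, 0, 0, 0); (3, 0, 0, 0, 0); (1, 1, 1, 0, 0))


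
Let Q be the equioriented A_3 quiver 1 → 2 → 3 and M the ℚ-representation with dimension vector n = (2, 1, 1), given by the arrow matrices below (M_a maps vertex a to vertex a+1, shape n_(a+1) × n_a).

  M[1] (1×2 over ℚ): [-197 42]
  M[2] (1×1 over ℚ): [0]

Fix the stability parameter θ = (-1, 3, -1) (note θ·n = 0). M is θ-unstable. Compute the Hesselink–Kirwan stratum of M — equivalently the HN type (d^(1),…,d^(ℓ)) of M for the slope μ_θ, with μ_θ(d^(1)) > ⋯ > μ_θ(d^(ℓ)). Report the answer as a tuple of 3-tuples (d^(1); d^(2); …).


Interval decomposition of M: I[1,1], I[1,2], I[3,3].
HN type (ℓ=2): μ^(1)=3; μ^(2)=-1

((0, 1, 0); (2, 0, 1))


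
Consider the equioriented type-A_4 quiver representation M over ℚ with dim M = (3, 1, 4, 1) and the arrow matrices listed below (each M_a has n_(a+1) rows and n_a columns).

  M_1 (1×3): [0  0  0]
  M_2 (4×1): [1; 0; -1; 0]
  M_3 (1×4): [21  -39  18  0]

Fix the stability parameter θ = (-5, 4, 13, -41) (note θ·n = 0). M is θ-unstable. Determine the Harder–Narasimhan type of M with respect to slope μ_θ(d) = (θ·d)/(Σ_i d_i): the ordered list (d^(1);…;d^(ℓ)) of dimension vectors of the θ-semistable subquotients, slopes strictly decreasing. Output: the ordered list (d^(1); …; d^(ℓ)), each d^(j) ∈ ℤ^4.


Interval decomposition of M: I[1,1]^3, I[2,4], I[3,3]^3.
HN type (ℓ=3): μ^(1)=13; μ^(2)=-5; μ^(3)=-8

((0, 0, 3, 0); (3, 0, 0, 0); (0, 1, 1, 1))


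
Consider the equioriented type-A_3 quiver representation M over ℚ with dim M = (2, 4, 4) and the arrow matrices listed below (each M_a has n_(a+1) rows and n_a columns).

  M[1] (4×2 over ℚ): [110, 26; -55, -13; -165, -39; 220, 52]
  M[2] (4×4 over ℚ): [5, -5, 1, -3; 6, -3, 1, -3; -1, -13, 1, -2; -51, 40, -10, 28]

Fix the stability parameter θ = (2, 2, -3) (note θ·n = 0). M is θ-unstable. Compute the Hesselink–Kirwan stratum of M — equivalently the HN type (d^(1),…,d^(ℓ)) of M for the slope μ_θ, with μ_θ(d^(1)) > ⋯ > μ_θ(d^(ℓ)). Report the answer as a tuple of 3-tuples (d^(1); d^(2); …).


Interval decomposition of M: I[1,1], I[1,2], I[2,3]^3, I[3,3].
HN type (ℓ=3): μ^(1)=2; μ^(2)=-1/2; μ^(3)=-3

((2, 1, 0); (0, 3, 3); (0, 0, 1))


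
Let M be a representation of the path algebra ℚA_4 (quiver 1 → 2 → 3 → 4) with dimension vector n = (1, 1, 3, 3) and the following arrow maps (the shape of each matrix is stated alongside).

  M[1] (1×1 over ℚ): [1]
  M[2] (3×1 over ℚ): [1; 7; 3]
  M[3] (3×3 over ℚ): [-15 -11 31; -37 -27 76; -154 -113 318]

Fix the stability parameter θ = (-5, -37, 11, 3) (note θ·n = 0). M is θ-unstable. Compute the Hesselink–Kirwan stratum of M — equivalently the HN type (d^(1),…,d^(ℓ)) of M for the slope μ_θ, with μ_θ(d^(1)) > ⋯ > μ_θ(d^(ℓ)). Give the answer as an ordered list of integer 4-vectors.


Interval decomposition of M: I[1,4], I[3,4]^2.
HN type (ℓ=2): μ^(1)=7; μ^(2)=-21

((0, 0, 3, 3); (1, 1, 0, 0))


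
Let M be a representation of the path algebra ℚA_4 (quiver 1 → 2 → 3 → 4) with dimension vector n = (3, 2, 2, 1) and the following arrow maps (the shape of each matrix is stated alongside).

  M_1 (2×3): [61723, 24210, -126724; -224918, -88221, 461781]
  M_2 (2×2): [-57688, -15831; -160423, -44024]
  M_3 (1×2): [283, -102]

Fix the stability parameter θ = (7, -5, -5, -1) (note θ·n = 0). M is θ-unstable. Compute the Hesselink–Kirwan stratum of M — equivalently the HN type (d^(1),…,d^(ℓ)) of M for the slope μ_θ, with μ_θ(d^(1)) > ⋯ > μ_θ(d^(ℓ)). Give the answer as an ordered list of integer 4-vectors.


Interval decomposition of M: I[1,1], I[1,3], I[1,4].
HN type (ℓ=2): μ^(1)=7; μ^(2)=-1

((1, 0, 0, 0); (2, 2, 2, 1))


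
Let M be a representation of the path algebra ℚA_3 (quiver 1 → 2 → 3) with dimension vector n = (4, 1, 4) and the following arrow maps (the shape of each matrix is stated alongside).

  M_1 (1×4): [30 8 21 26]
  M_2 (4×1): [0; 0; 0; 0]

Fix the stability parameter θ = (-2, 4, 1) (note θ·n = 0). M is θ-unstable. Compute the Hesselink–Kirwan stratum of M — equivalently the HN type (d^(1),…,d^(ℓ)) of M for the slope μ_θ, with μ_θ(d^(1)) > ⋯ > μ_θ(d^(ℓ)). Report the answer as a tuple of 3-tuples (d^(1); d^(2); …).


Via rank(M_{q-1}∘⋯∘M_p): M ≅ I[1,1]^3, I[1,2], I[3,3]^4.
μ_θ-semistable layers: μ^(1)=4; μ^(2)=1; μ^(3)=-2

((0, 1, 0); (0, 0, 4); (4, 0, 0))


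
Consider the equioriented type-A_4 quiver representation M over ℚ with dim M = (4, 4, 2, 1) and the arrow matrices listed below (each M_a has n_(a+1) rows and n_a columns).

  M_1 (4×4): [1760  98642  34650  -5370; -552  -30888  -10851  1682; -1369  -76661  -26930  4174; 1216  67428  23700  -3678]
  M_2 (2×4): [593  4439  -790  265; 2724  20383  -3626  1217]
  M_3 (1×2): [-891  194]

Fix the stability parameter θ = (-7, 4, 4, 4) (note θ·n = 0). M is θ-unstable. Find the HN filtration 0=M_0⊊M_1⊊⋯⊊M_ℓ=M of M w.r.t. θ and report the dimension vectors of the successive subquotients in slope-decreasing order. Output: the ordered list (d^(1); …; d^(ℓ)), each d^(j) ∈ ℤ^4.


Barcode: M ≅ I[1,2]^2, I[1,3], I[1,4]. HN layers by μ_θ (2 steps, strictly decreasing):
  μ^(1)=4; μ^(2)=-7

((0, 4, 2, 1); (4, 0, 0, 0))


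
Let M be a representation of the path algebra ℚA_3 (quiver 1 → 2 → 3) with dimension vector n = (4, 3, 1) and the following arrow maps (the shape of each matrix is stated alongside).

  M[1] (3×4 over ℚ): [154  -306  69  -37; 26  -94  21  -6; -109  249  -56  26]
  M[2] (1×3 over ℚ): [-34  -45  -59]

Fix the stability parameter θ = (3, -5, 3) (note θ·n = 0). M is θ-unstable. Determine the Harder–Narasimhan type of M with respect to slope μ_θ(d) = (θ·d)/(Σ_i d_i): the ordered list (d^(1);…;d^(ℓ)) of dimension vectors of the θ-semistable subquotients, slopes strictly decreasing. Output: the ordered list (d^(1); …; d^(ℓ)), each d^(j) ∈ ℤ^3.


Interval decomposition of M: I[1,1], I[1,2]^2, I[1,3].
HN type (ℓ=2): μ^(1)=3; μ^(2)=-1

((1, 0, 1); (3, 3, 0))


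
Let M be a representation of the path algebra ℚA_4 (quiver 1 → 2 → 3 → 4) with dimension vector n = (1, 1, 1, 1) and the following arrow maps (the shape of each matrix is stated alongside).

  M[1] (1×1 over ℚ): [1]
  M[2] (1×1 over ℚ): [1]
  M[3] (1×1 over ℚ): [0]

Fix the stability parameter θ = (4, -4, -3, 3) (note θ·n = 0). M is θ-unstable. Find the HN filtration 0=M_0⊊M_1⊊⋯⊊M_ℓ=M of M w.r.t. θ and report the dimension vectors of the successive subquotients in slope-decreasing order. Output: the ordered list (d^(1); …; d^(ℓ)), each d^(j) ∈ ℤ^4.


Interval decomposition of M: I[1,3], I[4,4].
HN type (ℓ=2): μ^(1)=3; μ^(2)=-1

((0, 0, 0, 1); (1, 1, 1, 0))


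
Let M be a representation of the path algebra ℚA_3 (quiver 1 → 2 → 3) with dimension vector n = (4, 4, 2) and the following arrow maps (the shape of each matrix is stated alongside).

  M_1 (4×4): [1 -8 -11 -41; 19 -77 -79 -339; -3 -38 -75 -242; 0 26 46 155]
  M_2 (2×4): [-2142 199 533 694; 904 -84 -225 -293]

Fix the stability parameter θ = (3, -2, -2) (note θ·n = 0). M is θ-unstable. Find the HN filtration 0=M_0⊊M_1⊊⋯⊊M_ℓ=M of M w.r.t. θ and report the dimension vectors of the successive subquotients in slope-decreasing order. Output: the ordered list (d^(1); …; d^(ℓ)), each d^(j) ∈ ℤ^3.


Interval decomposition of M: I[1,2]^2, I[1,3]^2.
HN type (ℓ=2): μ^(1)=1/2; μ^(2)=-1/3

((2, 2, 0); (2, 2, 2))


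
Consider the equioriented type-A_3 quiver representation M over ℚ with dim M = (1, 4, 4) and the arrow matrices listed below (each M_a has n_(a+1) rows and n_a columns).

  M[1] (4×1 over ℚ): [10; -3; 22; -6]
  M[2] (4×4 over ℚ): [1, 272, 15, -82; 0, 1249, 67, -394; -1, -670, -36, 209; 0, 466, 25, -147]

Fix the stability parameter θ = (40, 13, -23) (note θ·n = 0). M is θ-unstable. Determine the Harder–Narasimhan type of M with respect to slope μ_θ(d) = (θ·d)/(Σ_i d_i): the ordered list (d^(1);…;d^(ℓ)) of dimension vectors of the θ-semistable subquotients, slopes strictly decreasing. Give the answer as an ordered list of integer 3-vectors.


Via rank(M_{q-1}∘⋯∘M_p): M ≅ I[1,3], I[2,3]^3.
μ_θ-semistable layers: μ^(1)=10; μ^(2)=-5

((1, 1, 1); (0, 3, 3))


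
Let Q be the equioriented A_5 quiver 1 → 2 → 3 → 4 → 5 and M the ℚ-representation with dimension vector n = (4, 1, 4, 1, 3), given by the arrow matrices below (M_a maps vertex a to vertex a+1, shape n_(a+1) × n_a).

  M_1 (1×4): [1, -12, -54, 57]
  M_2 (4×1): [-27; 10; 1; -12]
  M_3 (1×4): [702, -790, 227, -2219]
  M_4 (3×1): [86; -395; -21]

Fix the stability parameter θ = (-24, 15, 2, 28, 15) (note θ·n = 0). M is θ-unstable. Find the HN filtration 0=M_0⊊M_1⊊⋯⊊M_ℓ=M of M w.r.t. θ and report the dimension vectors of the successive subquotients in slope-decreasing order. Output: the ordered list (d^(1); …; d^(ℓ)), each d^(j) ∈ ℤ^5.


Interval decomposition of M: I[1,1]^3, I[1,5], I[3,3]^3, I[5,5]^2.
HN type (ℓ=5): μ^(1)=43/2; μ^(2)=15; μ^(3)=17/2; μ^(4)=2; μ^(5)=-24

((0, 0, 0, 1, 1); (0, 0, 0, 0, 2); (0, 1, 1, 0, 0); (0, 0, 3, 0, 0); (4, 0, 0, 0, 0))


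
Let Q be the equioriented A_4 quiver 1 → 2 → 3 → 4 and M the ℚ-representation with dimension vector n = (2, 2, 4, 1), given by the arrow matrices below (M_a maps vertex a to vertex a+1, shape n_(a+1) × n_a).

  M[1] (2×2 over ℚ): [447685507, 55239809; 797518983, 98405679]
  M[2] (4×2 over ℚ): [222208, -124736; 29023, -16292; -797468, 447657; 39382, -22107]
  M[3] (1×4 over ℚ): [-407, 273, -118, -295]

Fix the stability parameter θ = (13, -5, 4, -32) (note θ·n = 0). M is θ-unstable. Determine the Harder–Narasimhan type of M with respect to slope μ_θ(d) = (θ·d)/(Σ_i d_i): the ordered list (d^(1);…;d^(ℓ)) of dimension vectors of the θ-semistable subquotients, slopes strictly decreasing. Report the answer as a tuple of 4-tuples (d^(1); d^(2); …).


Interval decomposition of M: I[1,3], I[1,4], I[3,3]^2.
HN type (ℓ=2): μ^(1)=4; μ^(2)=-5

((1, 1, 3, 0); (1, 1, 1, 1))


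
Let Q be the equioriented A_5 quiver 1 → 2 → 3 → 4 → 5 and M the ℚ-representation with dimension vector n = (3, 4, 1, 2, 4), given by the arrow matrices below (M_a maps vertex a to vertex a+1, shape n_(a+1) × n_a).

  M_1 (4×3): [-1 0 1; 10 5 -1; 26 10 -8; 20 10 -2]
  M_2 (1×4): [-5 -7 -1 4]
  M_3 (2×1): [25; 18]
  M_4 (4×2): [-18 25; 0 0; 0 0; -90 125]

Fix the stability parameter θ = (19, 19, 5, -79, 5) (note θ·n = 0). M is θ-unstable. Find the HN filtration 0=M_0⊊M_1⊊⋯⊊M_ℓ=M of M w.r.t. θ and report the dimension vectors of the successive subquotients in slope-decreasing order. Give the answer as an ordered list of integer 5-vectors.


Barcode: M ≅ I[1,1], I[1,2], I[1,4], I[2,2]^2, I[4,5], I[5,5]^3. HN layers by μ_θ (4 steps, strictly decreasing):
  μ^(1)=19; μ^(2)=5; μ^(3)=-9; μ^(4)=-79

((2, 3, 0, 0, 0); (0, 0, 0, 0, 4); (1, 1, 1, 1, 0); (0, 0, 0, 1, 0))


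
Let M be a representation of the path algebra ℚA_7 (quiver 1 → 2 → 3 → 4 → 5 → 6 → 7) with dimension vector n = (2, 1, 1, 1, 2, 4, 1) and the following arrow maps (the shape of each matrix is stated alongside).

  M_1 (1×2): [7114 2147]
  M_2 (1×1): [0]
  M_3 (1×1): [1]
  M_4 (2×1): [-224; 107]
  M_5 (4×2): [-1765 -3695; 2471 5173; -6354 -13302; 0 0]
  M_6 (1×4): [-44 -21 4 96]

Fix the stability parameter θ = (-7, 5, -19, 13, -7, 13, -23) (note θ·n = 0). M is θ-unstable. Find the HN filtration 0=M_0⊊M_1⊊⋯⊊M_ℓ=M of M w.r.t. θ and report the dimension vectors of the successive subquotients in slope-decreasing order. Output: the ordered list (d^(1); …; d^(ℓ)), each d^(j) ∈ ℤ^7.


Interval decomposition of M: I[1,1], I[1,2], I[3,7], I[5,5], I[6,6]^3.
HN type (ℓ=5): μ^(1)=13; μ^(2)=5; μ^(3)=-1; μ^(4)=-7; μ^(5)=-19

((0, 0, 0, 0, 0, 3, 0); (0, 1, 0, 0, 0, 0, 0); (0, 0, 0, 1, 1, 1, 1); (2, 0, 0, 0, 1, 0, 0); (0, 0, 1, 0, 0, 0, 0))


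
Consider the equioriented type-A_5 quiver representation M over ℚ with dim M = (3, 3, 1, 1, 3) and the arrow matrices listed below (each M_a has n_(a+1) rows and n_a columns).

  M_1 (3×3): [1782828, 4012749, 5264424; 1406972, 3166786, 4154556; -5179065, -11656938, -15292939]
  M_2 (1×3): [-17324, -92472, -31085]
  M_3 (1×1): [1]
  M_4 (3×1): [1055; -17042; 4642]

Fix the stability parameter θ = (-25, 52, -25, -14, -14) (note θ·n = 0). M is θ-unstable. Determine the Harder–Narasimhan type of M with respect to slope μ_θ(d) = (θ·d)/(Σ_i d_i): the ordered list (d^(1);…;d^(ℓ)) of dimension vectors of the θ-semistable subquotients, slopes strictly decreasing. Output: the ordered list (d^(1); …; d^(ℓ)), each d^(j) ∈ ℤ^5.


Barcode: M ≅ I[1,1], I[1,2], I[1,5], I[2,2], I[5,5]^2. HN layers by μ_θ (4 steps, strictly decreasing):
  μ^(1)=52; μ^(2)=-1/4; μ^(3)=-14; μ^(4)=-25

((0, 2, 0, 0, 0); (0, 1, 1, 1, 1); (0, 0, 0, 0, 2); (3, 0, 0, 0, 0))


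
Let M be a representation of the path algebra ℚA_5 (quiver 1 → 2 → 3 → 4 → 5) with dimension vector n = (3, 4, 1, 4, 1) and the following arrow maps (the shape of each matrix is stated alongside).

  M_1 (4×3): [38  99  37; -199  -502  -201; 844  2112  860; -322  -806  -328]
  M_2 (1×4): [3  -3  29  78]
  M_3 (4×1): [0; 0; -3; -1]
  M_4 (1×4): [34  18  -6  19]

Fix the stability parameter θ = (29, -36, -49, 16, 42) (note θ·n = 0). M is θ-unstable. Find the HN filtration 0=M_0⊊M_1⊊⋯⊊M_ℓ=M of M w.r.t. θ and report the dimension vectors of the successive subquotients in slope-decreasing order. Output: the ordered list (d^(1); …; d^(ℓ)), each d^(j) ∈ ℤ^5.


Barcode: M ≅ I[1,1], I[1,2], I[1,5], I[2,2]^2, I[4,4]^3. HN layers by μ_θ (6 steps, strictly decreasing):
  μ^(1)=42; μ^(2)=29; μ^(3)=16; μ^(4)=-7/2; μ^(5)=-56/3; μ^(6)=-36

((0, 0, 0, 0, 1); (1, 0, 0, 0, 0); (0, 0, 0, 4, 0); (1, 1, 0, 0, 0); (1, 1, 1, 0, 0); (0, 2, 0, 0, 0))


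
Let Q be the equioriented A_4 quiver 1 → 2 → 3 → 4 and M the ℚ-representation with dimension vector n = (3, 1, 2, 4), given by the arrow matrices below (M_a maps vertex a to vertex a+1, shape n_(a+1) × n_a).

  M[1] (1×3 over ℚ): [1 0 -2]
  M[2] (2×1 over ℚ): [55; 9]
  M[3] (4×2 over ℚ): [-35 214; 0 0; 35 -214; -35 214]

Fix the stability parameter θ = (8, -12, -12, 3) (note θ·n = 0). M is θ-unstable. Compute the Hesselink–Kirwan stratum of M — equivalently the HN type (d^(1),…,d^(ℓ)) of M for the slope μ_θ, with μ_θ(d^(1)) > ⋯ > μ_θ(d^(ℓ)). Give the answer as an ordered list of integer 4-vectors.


Via rank(M_{q-1}∘⋯∘M_p): M ≅ I[1,1]^2, I[1,4], I[3,3], I[4,4]^3.
μ_θ-semistable layers: μ^(1)=8; μ^(2)=3; μ^(3)=-16/3; μ^(4)=-12

((2, 0, 0, 0); (0, 0, 0, 4); (1, 1, 1, 0); (0, 0, 1, 0))


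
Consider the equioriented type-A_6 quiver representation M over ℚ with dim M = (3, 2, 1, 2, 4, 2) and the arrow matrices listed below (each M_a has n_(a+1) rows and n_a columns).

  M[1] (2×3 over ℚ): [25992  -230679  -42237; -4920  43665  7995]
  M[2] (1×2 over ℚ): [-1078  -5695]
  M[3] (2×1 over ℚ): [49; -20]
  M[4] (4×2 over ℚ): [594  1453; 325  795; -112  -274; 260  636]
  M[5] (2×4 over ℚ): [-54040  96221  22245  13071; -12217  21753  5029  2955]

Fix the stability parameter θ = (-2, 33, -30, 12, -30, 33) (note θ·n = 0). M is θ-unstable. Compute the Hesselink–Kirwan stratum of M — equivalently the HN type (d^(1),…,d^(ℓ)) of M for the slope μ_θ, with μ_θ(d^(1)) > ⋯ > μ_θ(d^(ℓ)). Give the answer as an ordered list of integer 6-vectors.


Via rank(M_{q-1}∘⋯∘M_p): M ≅ I[1,1]^2, I[1,6], I[2,2], I[4,6], I[5,5]^2.
μ_θ-semistable layers: μ^(1)=33; μ^(2)=-2; μ^(3)=-17/5; μ^(4)=-9; μ^(5)=-30

((0, 1, 0, 0, 0, 2); (2, 0, 0, 0, 0, 0); (1, 1, 1, 1, 1, 0); (0, 0, 0, 1, 1, 0); (0, 0, 0, 0, 2, 0))


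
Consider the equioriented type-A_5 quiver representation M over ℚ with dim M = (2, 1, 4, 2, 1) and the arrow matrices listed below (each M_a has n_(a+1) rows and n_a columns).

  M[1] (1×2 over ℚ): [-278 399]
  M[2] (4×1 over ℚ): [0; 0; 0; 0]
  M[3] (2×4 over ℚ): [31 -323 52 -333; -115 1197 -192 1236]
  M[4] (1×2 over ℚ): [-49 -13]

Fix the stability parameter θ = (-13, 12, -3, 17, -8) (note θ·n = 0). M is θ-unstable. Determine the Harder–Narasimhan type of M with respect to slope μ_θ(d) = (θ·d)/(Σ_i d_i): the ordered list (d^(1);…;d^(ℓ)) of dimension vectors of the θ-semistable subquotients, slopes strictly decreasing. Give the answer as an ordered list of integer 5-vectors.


Barcode: M ≅ I[1,1], I[1,2], I[3,3]^2, I[3,4], I[3,5]. HN layers by μ_θ (5 steps, strictly decreasing):
  μ^(1)=17; μ^(2)=12; μ^(3)=9/2; μ^(4)=-3; μ^(5)=-13

((0, 0, 0, 1, 0); (0, 1, 0, 0, 0); (0, 0, 0, 1, 1); (0, 0, 4, 0, 0); (2, 0, 0, 0, 0))


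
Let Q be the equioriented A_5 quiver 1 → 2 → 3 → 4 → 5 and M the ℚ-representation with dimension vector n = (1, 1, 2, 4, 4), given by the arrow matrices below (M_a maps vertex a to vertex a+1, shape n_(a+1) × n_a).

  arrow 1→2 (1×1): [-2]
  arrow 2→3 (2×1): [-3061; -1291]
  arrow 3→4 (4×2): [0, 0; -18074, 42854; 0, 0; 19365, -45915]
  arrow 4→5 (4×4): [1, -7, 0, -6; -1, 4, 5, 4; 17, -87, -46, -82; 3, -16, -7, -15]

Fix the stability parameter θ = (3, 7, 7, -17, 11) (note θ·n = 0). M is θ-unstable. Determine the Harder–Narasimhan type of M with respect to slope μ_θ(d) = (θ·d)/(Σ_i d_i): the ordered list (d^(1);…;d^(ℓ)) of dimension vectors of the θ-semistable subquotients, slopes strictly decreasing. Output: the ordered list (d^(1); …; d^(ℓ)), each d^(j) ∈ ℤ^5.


Barcode: M ≅ I[1,3], I[3,5], I[4,5]^3. HN layers by μ_θ (5 steps, strictly decreasing):
  μ^(1)=11; μ^(2)=7; μ^(3)=3; μ^(4)=-5; μ^(5)=-17

((0, 0, 0, 0, 4); (0, 1, 1, 0, 0); (1, 0, 0, 0, 0); (0, 0, 1, 1, 0); (0, 0, 0, 3, 0))


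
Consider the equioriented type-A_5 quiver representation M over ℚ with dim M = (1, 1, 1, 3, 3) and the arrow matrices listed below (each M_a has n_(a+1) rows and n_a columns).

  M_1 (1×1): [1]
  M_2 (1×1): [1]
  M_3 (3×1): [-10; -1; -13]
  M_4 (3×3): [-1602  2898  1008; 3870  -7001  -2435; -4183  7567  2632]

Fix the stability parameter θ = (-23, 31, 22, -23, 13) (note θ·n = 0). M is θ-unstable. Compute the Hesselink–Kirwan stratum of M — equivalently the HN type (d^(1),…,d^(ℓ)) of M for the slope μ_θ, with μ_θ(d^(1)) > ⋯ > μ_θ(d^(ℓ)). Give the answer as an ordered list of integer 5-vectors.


Barcode: M ≅ I[1,5], I[4,4], I[4,5], I[5,5]. HN layers by μ_θ (3 steps, strictly decreasing):
  μ^(1)=13; μ^(2)=10; μ^(3)=-23

((0, 0, 0, 0, 3); (0, 1, 1, 1, 0); (1, 0, 0, 2, 0))


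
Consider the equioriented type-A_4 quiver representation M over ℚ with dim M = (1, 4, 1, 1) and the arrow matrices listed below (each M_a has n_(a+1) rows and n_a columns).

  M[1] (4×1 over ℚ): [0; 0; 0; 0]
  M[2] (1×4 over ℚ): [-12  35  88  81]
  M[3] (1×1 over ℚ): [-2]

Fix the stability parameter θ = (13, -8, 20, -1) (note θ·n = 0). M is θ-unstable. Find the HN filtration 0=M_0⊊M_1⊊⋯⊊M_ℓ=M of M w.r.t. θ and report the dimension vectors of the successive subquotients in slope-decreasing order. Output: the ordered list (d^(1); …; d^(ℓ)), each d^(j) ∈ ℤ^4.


Via rank(M_{q-1}∘⋯∘M_p): M ≅ I[1,1], I[2,2]^3, I[2,4].
μ_θ-semistable layers: μ^(1)=13; μ^(2)=19/2; μ^(3)=-8

((1, 0, 0, 0); (0, 0, 1, 1); (0, 4, 0, 0))


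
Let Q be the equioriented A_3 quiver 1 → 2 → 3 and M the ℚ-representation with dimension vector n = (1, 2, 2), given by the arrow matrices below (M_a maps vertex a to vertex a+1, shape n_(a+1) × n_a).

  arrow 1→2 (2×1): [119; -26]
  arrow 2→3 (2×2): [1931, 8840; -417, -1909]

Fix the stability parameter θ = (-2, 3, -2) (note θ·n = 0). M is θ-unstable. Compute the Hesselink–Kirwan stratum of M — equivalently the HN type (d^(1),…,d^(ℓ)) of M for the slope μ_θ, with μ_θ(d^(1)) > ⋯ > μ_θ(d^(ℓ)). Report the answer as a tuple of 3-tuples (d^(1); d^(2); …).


Interval decomposition of M: I[1,3], I[2,3].
HN type (ℓ=2): μ^(1)=1/2; μ^(2)=-2

((0, 2, 2); (1, 0, 0))


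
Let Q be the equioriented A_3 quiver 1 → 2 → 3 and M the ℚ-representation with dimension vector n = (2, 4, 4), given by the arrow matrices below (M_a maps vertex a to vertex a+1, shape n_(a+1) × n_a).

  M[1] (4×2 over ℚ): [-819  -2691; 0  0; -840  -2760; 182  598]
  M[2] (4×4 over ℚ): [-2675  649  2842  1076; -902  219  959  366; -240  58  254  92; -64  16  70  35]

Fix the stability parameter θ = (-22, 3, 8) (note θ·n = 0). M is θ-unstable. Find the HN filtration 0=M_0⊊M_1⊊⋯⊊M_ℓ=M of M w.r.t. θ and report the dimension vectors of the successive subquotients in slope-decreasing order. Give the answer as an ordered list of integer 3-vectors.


Barcode: M ≅ I[1,1], I[1,3], I[2,2], I[2,3]^2, I[3,3]. HN layers by μ_θ (3 steps, strictly decreasing):
  μ^(1)=8; μ^(2)=3; μ^(3)=-22

((0, 0, 4); (0, 4, 0); (2, 0, 0))


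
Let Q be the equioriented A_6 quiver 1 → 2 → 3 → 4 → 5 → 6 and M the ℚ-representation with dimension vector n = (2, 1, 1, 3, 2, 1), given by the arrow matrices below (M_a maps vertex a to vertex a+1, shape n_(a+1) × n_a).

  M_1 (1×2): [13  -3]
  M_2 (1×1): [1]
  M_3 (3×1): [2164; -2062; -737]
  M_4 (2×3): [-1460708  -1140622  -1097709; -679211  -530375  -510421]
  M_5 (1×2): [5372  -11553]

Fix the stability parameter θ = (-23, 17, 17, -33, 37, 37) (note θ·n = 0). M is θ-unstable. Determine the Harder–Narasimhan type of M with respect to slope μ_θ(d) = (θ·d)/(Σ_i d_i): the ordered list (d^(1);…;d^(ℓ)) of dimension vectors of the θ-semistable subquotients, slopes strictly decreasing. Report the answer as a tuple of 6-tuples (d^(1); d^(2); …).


Via rank(M_{q-1}∘⋯∘M_p): M ≅ I[1,1], I[1,6], I[4,4], I[4,5].
μ_θ-semistable layers: μ^(1)=37; μ^(2)=1/3; μ^(3)=-23; μ^(4)=-33

((0, 0, 0, 0, 2, 1); (0, 1, 1, 1, 0, 0); (2, 0, 0, 0, 0, 0); (0, 0, 0, 2, 0, 0))


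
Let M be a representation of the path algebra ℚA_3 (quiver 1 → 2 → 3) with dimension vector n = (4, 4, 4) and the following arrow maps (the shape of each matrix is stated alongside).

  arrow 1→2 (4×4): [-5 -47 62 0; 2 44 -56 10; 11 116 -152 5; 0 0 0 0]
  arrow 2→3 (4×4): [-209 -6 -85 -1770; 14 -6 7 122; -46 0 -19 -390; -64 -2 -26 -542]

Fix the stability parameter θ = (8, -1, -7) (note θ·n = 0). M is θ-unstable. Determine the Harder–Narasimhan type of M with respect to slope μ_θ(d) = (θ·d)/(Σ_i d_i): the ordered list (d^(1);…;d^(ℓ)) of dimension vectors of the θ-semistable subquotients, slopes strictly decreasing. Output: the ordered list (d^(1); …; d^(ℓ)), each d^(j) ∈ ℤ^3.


Interval decomposition of M: I[1,1]^2, I[1,3]^2, I[2,3]^2.
HN type (ℓ=3): μ^(1)=8; μ^(2)=0; μ^(3)=-4

((2, 0, 0); (2, 2, 2); (0, 2, 2))


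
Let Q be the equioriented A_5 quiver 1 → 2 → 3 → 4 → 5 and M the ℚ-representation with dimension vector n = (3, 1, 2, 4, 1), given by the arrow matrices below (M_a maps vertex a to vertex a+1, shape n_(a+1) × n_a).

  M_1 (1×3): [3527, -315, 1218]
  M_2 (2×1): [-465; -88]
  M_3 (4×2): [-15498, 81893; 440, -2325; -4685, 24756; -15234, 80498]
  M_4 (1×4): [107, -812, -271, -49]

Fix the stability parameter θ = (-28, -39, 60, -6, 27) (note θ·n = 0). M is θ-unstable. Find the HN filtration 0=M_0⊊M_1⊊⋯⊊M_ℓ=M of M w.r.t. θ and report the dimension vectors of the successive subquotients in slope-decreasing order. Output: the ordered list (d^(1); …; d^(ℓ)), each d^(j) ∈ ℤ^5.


Via rank(M_{q-1}∘⋯∘M_p): M ≅ I[1,1]^2, I[1,5], I[3,4], I[4,4]^2.
μ_θ-semistable layers: μ^(1)=27; μ^(2)=-6; μ^(3)=-28; μ^(4)=-67/2

((0, 0, 2, 2, 1); (0, 0, 0, 2, 0); (2, 0, 0, 0, 0); (1, 1, 0, 0, 0))


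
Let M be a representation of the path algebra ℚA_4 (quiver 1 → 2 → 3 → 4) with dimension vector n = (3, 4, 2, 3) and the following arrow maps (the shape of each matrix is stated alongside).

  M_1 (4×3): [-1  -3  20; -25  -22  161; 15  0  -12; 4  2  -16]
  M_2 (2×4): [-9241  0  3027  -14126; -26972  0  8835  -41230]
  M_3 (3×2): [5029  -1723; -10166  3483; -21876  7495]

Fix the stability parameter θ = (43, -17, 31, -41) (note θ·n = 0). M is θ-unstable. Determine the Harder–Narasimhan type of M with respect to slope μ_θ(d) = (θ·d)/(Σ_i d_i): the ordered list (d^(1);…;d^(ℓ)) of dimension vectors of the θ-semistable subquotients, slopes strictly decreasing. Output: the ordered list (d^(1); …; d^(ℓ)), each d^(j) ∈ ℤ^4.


Barcode: M ≅ I[1,2], I[1,4]^2, I[2,2], I[4,4]. HN layers by μ_θ (4 steps, strictly decreasing):
  μ^(1)=13; μ^(2)=4; μ^(3)=-17; μ^(4)=-41

((1, 1, 0, 0); (2, 2, 2, 2); (0, 1, 0, 0); (0, 0, 0, 1))


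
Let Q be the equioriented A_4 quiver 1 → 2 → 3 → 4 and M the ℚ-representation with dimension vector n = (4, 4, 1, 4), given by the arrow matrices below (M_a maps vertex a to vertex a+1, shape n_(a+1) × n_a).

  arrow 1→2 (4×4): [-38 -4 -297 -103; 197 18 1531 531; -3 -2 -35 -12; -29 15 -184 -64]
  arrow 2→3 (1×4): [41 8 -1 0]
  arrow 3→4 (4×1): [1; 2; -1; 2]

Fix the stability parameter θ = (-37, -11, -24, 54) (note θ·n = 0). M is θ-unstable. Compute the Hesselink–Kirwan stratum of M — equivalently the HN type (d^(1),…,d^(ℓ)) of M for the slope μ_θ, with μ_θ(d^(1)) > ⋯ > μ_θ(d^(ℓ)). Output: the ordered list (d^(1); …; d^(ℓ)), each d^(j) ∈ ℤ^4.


Barcode: M ≅ I[1,2]^3, I[1,4], I[4,4]^3. HN layers by μ_θ (4 steps, strictly decreasing):
  μ^(1)=54; μ^(2)=-11; μ^(3)=-35/2; μ^(4)=-37

((0, 0, 0, 4); (0, 3, 0, 0); (0, 1, 1, 0); (4, 0, 0, 0))


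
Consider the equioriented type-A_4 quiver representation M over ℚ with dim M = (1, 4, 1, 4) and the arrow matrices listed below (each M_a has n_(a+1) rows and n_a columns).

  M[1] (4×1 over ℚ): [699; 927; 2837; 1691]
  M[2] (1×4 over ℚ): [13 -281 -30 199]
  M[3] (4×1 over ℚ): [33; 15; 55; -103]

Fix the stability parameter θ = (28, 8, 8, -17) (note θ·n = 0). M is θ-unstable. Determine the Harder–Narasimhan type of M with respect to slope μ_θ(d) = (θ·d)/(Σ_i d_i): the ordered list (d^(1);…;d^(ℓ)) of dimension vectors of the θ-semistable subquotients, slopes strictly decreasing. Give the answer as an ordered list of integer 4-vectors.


Interval decomposition of M: I[1,4], I[2,2]^3, I[4,4]^3.
HN type (ℓ=3): μ^(1)=8; μ^(2)=27/4; μ^(3)=-17

((0, 3, 0, 0); (1, 1, 1, 1); (0, 0, 0, 3))


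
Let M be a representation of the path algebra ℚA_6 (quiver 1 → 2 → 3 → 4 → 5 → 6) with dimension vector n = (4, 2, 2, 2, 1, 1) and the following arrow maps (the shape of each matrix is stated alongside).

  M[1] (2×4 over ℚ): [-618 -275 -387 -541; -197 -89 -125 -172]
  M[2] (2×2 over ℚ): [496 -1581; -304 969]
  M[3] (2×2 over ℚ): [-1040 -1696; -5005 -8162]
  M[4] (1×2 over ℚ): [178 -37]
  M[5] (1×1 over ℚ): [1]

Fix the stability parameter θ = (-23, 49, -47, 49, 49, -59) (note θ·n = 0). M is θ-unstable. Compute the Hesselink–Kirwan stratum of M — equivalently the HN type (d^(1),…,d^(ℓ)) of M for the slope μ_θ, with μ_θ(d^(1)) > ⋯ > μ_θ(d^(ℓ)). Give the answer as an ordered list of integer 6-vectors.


Via rank(M_{q-1}∘⋯∘M_p): M ≅ I[1,1]^2, I[1,2], I[1,6], I[3,3], I[4,4].
μ_θ-semistable layers: μ^(1)=49; μ^(2)=13; μ^(3)=1; μ^(4)=-23; μ^(5)=-47

((0, 1, 0, 1, 0, 0); (0, 0, 0, 1, 1, 1); (0, 1, 1, 0, 0, 0); (4, 0, 0, 0, 0, 0); (0, 0, 1, 0, 0, 0))


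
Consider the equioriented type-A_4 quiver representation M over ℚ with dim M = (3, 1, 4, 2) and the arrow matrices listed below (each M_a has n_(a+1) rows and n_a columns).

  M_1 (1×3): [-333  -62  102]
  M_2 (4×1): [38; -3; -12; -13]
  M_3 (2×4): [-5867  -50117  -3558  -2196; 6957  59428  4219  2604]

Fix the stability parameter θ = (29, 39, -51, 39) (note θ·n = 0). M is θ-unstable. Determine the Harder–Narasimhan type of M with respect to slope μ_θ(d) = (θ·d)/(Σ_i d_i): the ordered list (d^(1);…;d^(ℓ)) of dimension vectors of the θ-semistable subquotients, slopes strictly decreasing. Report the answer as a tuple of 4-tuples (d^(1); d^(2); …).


Barcode: M ≅ I[1,1]^2, I[1,4], I[3,3]^2, I[3,4]. HN layers by μ_θ (4 steps, strictly decreasing):
  μ^(1)=39; μ^(2)=29; μ^(3)=17/3; μ^(4)=-51

((0, 0, 0, 2); (2, 0, 0, 0); (1, 1, 1, 0); (0, 0, 3, 0))


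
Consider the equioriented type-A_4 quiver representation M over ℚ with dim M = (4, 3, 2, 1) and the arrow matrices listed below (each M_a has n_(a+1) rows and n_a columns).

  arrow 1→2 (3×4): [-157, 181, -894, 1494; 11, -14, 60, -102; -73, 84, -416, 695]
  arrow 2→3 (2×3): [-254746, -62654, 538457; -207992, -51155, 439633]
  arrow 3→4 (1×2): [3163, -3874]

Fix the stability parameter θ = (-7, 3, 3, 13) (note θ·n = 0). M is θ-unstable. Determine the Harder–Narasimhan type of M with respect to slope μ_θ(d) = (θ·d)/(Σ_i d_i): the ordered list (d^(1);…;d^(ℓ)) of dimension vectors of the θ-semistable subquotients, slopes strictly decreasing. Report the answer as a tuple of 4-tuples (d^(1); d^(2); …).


Interval decomposition of M: I[1,1], I[1,2], I[1,3], I[1,4].
HN type (ℓ=3): μ^(1)=13; μ^(2)=3; μ^(3)=-7

((0, 0, 0, 1); (0, 3, 2, 0); (4, 0, 0, 0))
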